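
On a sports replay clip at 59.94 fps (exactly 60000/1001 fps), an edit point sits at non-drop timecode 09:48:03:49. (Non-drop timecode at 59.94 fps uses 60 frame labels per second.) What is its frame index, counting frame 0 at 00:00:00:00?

Total seconds to the label: (9 × 3600 + 48 × 60 + 3) = 35283.
Frame index = 35283 × 60 + 49 = 2117029.

2117029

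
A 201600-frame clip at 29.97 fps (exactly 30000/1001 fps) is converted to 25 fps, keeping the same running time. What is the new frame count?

168168 frames

Target frames = source frames × (target rate / source rate) = 201600 × (25)/(30000/1001) = 201600 × 1001/1200 = 168168.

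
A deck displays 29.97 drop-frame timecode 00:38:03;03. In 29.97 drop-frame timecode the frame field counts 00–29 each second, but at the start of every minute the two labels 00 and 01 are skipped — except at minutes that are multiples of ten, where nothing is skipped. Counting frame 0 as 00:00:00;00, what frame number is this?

68423

As if non-drop at 30 labels/s: (0 × 3600 + 38 × 60 + 3) × 30 + 3 = 68493.
Minute boundaries passed: 38; those not divisible by 10: 38 − 3 = 35; dropped labels = 2 × 35 = 70.
Actual frame index = 68493 − 70 = 68423.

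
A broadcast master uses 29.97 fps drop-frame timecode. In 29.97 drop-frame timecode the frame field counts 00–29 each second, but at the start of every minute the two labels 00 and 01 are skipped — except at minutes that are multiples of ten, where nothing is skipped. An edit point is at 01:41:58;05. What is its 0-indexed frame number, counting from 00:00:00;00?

Complete 10-minute blocks: 10, each 17982 frames → 179820.
Remaining 1 whole minute in the current block: 1800 + 0 × 1798 = 1800 frames.
Within the current minute: 58 × 30 + 5 − 2 = 1743 (labels ;00/;01 skipped at this minute). Total = 179820 + 1800 + 1743 = 183363.

183363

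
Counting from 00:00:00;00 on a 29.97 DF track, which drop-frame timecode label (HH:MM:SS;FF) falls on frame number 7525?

00:04:11;03

Each 10-minute DF block holds 10 × 60 × 30 − 9 × 2 = 17982 frames. 7525 ÷ 17982 → 0 full blocks, remainder 7525.
Within the partial block the first minute is 1800 frames and each further minute 1798, so 4 further minute boundaries passed. Total skipped labels = 18 × 0 + 2 × 4 = 8.
Non-drop label index = 7525 + 8 = 7533; at 30 labels/s that is 00:04:11:03, i.e. DF 00:04:11;03.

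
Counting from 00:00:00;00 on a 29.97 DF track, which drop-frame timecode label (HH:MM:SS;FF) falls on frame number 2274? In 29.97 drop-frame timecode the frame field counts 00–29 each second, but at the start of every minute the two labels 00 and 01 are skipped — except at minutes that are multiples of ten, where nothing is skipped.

Ten DF minutes hold 17982 frames, so frame 2274 lies in block 0 (frames 0–17981) with 2274 frames into that block.
The block's first minute is 1800 frames and the rest 1798 each; 2274 frames reaches minute 1, so 0 × 18 + 1 × 2 = 2 labels have been skipped so far.
Adding those back, label number 2274 + 2 = 2276 at 30 labels/s is 75 s + 26 f = 0 h 1 min 15 s frame 26, i.e. 00:01:15;26.

00:01:15;26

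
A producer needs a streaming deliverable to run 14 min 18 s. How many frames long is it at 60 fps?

14 min 18 s = 858 s.
Frames = 858 × 60 = 51480.

51480 frames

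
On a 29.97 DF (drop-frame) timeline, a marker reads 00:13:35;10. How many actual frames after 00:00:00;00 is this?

24436

As if non-drop at 30 labels/s: (0 × 3600 + 13 × 60 + 35) × 30 + 10 = 24460.
Minute boundaries passed: 13; those not divisible by 10: 13 − 1 = 12; dropped labels = 2 × 12 = 24.
Actual frame index = 24460 − 24 = 24436.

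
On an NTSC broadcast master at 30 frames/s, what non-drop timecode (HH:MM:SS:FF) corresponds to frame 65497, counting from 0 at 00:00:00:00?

65497 ÷ 30 = 2183 full seconds, remainder 7 frames.
2183 s = 0 h 36 min 23 s.
Timecode: 00:36:23:07.

00:36:23:07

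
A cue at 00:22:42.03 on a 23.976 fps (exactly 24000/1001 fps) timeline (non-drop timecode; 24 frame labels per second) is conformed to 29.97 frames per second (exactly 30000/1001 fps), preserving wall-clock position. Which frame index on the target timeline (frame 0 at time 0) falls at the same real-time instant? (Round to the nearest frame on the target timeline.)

Source frame index: (0×3600 + 22×60 + 42) × 24 + 3 = 32691.
Real time: 32691 / (24000/1001) = 10907897/8000 s.
Target frame: (10907897/8000) × (30000/1001) = 163455/4 ≈ 40863.750 → 40864.

frame 40864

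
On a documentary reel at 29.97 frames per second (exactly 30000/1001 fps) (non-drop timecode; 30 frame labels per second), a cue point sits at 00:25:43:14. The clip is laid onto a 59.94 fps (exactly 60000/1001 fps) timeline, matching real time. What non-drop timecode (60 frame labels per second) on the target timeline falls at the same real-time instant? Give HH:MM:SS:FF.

00:25:43:28

Source frame index: (0×3600 + 25×60 + 43) × 30 + 14 = 46304.
Real time: 46304 / (30000/1001) = 2896894/1875 s.
Target frame: (2896894/1875) × (60000/1001) = 92608.
At 60 labels/s: frame 92608 → 00:25:43:28.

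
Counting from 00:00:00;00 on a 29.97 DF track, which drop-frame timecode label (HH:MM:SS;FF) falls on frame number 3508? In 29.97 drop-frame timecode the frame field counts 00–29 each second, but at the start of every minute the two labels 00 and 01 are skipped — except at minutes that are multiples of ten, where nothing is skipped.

00:01:57;00

Ten DF minutes hold 17982 frames, so frame 3508 lies in block 0 (frames 0–17981) with 3508 frames into that block.
The block's first minute is 1800 frames and the rest 1798 each; 3508 frames reaches minute 1, so 0 × 18 + 1 × 2 = 2 labels have been skipped so far.
Adding those back, label number 3508 + 2 = 3510 at 30 labels/s is 117 s + 0 f = 0 h 1 min 57 s frame 0, i.e. 00:01:57;00.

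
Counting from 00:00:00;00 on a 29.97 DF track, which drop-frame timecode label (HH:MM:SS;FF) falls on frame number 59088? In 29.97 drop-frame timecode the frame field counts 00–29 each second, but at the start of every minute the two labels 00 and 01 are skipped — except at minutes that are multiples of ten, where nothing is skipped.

Each 10-minute DF block holds 10 × 60 × 30 − 9 × 2 = 17982 frames. 59088 ÷ 17982 → 3 full blocks, remainder 5142.
Within the partial block the first minute is 1800 frames and each further minute 1798, so 2 further minute boundaries passed. Total skipped labels = 18 × 3 + 2 × 2 = 58.
Non-drop label index = 59088 + 58 = 59146; at 30 labels/s that is 00:32:51:16, i.e. DF 00:32:51;16.

00:32:51;16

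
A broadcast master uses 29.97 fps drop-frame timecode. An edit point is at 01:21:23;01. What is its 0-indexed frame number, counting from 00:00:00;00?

146345

Complete 10-minute blocks: 8, each 17982 frames → 143856.
Remaining 1 whole minute in the current block: 1800 + 0 × 1798 = 1800 frames.
Within the current minute: 23 × 30 + 1 − 2 = 689 (labels ;00/;01 skipped at this minute). Total = 143856 + 1800 + 689 = 146345.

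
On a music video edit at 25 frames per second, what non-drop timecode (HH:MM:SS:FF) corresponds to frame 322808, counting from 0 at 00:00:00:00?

03:35:12:08

322808 ÷ 25 = 12912 full seconds, remainder 8 frames.
12912 s = 3 h 35 min 12 s.
Timecode: 03:35:12:08.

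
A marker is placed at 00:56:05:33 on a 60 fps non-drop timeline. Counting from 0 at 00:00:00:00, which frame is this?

frame 201933

Total seconds to the label: (0 × 3600 + 56 × 60 + 5) = 3365.
Frame index = 3365 × 60 + 33 = 201933.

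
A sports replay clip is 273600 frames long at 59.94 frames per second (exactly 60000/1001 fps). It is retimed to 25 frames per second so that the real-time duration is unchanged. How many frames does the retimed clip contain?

Target frames = source frames × (target rate / source rate) = 273600 × (25)/(60000/1001) = 273600 × 1001/2400 = 114114.

114114 frames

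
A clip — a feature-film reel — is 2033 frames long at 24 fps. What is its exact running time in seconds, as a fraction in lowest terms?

2033/24 seconds

Running time = 2033 ÷ (24) = 2033 × 1/24 = 2033/24 s.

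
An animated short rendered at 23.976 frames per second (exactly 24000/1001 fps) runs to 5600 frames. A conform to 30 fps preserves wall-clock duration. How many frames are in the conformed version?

Target frames = source frames × (target rate / source rate) = 5600 × (30)/(24000/1001) = 5600 × 1001/800 = 7007.

7007 frames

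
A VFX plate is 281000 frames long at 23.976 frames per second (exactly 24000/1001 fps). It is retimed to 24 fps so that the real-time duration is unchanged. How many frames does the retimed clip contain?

Target frames = source frames × (target rate / source rate) = 281000 × (24)/(24000/1001) = 281000 × 1001/1000 = 281281.

281281 frames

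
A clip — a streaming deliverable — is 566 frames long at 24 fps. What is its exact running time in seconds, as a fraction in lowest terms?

283/12 seconds

Running time = 566 ÷ (24) = 566 × 1/24 = 283/12 s.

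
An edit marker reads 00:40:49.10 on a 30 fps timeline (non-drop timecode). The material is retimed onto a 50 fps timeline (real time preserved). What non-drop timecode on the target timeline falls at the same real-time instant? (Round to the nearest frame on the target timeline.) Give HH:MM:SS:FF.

00:40:49:17

Source frame index: (0×3600 + 40×60 + 49) × 30 + 10 = 73480.
Real time: 73480 / (30) = 7348/3 s.
Target frame: (7348/3) × (50) = 367400/3 ≈ 122466.667 → 122467.
At 50 labels/s: frame 122467 → 00:40:49:17.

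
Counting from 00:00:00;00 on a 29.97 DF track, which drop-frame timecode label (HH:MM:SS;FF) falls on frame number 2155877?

Ten DF minutes hold 17982 frames, so frame 2155877 lies in block 119 (frames 2139858–2157839) with 16019 frames into that block.
The block's first minute is 1800 frames and the rest 1798 each; 16019 frames reaches minute 8, so 119 × 18 + 8 × 2 = 2158 labels have been skipped so far.
Adding those back, label number 2155877 + 2158 = 2158035 at 30 labels/s is 71934 s + 15 f = 19 h 58 min 54 s frame 15, i.e. 19:58:54;15.

19:58:54;15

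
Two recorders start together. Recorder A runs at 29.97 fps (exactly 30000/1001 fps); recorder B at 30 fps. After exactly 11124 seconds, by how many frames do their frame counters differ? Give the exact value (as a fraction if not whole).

333720/1001 frames

A emits 30000/1001 × 11124 = 333720000/1001 frames; B emits 30 × 11124 = 333720.
Difference = 333720/1001 frames (≈ 333.3866); B is ahead of A.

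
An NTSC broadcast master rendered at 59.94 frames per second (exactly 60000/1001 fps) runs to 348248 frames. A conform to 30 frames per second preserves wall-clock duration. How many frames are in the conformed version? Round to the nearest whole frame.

Frames at target rate = 348248 × (30) / (60000/1001) = 43574531/250 ≈ 174298.124.
Nearest whole frame: 174298.

174298 frames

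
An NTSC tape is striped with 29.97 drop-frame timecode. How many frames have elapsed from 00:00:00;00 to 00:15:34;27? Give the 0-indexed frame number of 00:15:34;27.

Complete 10-minute blocks: 1, each 17982 frames → 17982.
Remaining 5 whole minutes in the current block: 1800 + 4 × 1798 = 8992 frames.
Within the current minute: 34 × 30 + 27 − 2 = 1045 (labels ;00/;01 skipped at this minute). Total = 17982 + 8992 + 1045 = 28019.

28019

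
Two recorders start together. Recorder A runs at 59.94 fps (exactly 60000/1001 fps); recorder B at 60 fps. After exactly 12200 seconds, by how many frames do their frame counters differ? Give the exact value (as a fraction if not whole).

A emits 60000/1001 × 12200 = 732000000/1001 frames; B emits 60 × 12200 = 732000.
Difference = 732000/1001 frames (≈ 731.2687); B is ahead of A.

732000/1001 frames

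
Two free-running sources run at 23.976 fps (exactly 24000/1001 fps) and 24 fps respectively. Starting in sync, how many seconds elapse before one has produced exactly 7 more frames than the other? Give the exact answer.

The gap grows by |24 − 24000/1001| = 24/1001 frames per second.
Time for a 7-frame gap: 7 ÷ (24/1001) = 7007/24 s.

7007/24 seconds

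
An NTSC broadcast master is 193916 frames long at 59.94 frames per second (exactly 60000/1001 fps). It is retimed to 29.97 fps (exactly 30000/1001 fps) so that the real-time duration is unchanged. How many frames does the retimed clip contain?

Target frames = source frames × (target rate / source rate) = 193916 × (30000/1001)/(60000/1001) = 193916 × 1/2 = 96958.

96958 frames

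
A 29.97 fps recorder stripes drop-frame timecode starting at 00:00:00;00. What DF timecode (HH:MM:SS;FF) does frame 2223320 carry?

20:36:24;26

Ten DF minutes hold 17982 frames, so frame 2223320 lies in block 123 (frames 2211786–2229767) with 11534 frames into that block.
The block's first minute is 1800 frames and the rest 1798 each; 11534 frames reaches minute 6, so 123 × 18 + 6 × 2 = 2226 labels have been skipped so far.
Adding those back, label number 2223320 + 2226 = 2225546 at 30 labels/s is 74184 s + 26 f = 20 h 36 min 24 s frame 26, i.e. 20:36:24;26.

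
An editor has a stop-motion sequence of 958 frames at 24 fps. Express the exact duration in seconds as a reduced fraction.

Running time = 958 ÷ (24) = 958 × 1/24 = 479/12 s.

479/12 seconds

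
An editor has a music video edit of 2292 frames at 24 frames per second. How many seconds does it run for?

Running time = 2292 / (24) = 95.5 s.

95.5 seconds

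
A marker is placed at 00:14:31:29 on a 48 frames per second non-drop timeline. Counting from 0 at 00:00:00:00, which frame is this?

Total seconds to the label: (0 × 3600 + 14 × 60 + 31) = 871.
Frame index = 871 × 48 + 29 = 41837.

41837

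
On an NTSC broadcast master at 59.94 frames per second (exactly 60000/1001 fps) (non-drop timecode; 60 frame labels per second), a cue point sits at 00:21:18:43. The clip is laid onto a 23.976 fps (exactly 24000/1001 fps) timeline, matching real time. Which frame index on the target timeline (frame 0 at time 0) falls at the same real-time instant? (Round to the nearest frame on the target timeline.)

frame 30689

Source frame index: (0×3600 + 21×60 + 18) × 60 + 43 = 76723.
Real time: 76723 / (60000/1001) = 76799723/60000 s.
Target frame: (76799723/60000) × (24000/1001) = 153446/5 ≈ 30689.200 → 30689.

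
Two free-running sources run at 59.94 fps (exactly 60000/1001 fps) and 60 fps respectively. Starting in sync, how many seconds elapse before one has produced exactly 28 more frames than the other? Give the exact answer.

The gap grows by |60 − 60000/1001| = 60/1001 frames per second.
Time for a 28-frame gap: 28 ÷ (60/1001) = 7007/15 s.

7007/15 seconds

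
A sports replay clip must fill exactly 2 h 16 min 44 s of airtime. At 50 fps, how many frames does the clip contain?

2 h 16 min 44 s = 8204 s.
Frames = 8204 × 50 = 410200.

410200 frames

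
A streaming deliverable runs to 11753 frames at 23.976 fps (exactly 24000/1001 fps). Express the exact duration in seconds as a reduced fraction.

11764753/24000 seconds

Running time = 11753 ÷ (24000/1001) = 11753 × 1001/24000 = 11764753/24000 s.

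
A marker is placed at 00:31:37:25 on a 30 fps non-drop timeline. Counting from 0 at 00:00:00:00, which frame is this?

Total seconds to the label: (0 × 3600 + 31 × 60 + 37) = 1897.
Frame index = 1897 × 30 + 25 = 56935.

frame 56935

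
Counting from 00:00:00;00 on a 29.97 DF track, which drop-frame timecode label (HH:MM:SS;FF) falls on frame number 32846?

00:18:16;00

Each 10-minute DF block holds 10 × 60 × 30 − 9 × 2 = 17982 frames. 32846 ÷ 17982 → 1 full block, remainder 14864.
Within the partial block the first minute is 1800 frames and each further minute 1798, so 8 further minute boundaries passed. Total skipped labels = 18 × 1 + 2 × 8 = 34.
Non-drop label index = 32846 + 34 = 32880; at 30 labels/s that is 00:18:16:00, i.e. DF 00:18:16;00.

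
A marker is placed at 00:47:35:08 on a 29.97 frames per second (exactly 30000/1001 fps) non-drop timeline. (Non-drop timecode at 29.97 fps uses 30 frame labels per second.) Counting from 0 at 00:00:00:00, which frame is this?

Total seconds to the label: (0 × 3600 + 47 × 60 + 35) = 2855.
Frame index = 2855 × 30 + 8 = 85658.

frame 85658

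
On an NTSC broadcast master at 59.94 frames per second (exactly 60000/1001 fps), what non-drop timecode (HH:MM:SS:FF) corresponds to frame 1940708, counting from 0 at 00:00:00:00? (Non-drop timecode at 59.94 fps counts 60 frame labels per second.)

1940708 ÷ 60 = 32345 full seconds, remainder 8 frames.
32345 s = 8 h 59 min 5 s.
Timecode: 08:59:05:08.

08:59:05:08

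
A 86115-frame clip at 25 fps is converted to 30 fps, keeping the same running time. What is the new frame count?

Target frames = source frames × (target rate / source rate) = 86115 × (30)/(25) = 86115 × 6/5 = 103338.

103338 frames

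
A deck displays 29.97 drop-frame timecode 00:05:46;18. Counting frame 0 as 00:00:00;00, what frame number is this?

10388

As if non-drop at 30 labels/s: (0 × 3600 + 5 × 60 + 46) × 30 + 18 = 10398.
Minute boundaries passed: 5; those not divisible by 10: 5 − 0 = 5; dropped labels = 2 × 5 = 10.
Actual frame index = 10398 − 10 = 10388.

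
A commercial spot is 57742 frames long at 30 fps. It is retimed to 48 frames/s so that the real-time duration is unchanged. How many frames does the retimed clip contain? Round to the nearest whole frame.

92387 frames

Frames at target rate = 57742 × (48) / (30) = 461936/5 ≈ 92387.200.
Nearest whole frame: 92387.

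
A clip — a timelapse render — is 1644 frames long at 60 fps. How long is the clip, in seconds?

Running time = 1644 / (60) = 27.4 s.

27.4 seconds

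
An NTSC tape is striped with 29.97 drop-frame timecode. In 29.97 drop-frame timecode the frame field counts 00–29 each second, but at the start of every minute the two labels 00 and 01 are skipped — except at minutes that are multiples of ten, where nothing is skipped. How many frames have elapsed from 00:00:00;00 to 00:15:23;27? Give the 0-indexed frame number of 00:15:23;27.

27689

Complete 10-minute blocks: 1, each 17982 frames → 17982.
Remaining 5 whole minutes in the current block: 1800 + 4 × 1798 = 8992 frames.
Within the current minute: 23 × 30 + 27 − 2 = 715 (labels ;00/;01 skipped at this minute). Total = 17982 + 8992 + 715 = 27689.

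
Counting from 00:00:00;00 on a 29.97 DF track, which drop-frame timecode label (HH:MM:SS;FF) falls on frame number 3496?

00:01:56;18

Ten DF minutes hold 17982 frames, so frame 3496 lies in block 0 (frames 0–17981) with 3496 frames into that block.
The block's first minute is 1800 frames and the rest 1798 each; 3496 frames reaches minute 1, so 0 × 18 + 1 × 2 = 2 labels have been skipped so far.
Adding those back, label number 3496 + 2 = 3498 at 30 labels/s is 116 s + 18 f = 0 h 1 min 56 s frame 18, i.e. 00:01:56;18.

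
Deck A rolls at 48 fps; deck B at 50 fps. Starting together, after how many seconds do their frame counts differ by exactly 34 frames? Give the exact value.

The gap grows by |50 − 48| = 2 frames per second.
Time for a 34-frame gap: 34 ÷ (2) = 17 s.

17 seconds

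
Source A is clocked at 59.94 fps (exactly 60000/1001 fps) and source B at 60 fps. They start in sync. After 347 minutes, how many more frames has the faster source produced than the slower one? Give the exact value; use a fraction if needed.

347 min = 20820 s.
A emits 60000/1001 × 20820 = 1249200000/1001 frames; B emits 60 × 20820 = 1249200.
Difference = 1249200/1001 frames (≈ 1247.9520); B is ahead of A.

1249200/1001 frames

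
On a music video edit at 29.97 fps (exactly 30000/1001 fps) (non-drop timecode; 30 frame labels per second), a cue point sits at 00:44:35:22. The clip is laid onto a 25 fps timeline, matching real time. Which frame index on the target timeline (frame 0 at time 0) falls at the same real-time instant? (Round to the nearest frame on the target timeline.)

Source frame index: (0×3600 + 44×60 + 35) × 30 + 22 = 80272.
Real time: 80272 / (30000/1001) = 5022017/1875 s.
Target frame: (5022017/1875) × (25) = 5022017/75 ≈ 66960.227 → 66960.

frame 66960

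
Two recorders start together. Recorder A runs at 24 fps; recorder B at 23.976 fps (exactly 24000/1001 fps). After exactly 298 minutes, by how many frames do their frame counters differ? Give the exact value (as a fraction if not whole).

429120/1001 frames

298 min = 17880 s.
A emits 24 × 17880 = 429120 frames; B emits 24000/1001 × 17880 = 429120000/1001.
Difference = 429120/1001 frames (≈ 428.6913); B is behind A.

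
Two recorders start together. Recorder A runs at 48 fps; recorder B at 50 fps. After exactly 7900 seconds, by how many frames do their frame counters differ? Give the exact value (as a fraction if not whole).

A emits 48 × 7900 = 379200 frames; B emits 50 × 7900 = 395000.
Difference = 15800 frames; B is ahead of A.

15800 frames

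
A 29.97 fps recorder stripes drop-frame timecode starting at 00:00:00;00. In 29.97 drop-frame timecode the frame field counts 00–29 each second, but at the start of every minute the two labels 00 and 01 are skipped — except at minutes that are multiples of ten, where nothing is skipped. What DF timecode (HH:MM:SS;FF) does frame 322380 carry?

02:59:16;24

Ten DF minutes hold 17982 frames, so frame 322380 lies in block 17 (frames 305694–323675) with 16686 frames into that block.
The block's first minute is 1800 frames and the rest 1798 each; 16686 frames reaches minute 9, so 17 × 18 + 9 × 2 = 324 labels have been skipped so far.
Adding those back, label number 322380 + 324 = 322704 at 30 labels/s is 10756 s + 24 f = 2 h 59 min 16 s frame 24, i.e. 02:59:16;24.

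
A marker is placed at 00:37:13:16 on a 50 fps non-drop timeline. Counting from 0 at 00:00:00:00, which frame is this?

Total seconds to the label: (0 × 3600 + 37 × 60 + 13) = 2233.
Frame index = 2233 × 50 + 16 = 111666.

111666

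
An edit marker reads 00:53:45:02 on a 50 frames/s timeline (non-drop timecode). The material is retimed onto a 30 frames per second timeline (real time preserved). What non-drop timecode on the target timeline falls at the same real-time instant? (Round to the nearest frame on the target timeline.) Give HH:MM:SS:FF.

00:53:45:01

Source frame index: (0×3600 + 53×60 + 45) × 50 + 2 = 161252.
Real time: 161252 / (50) = 80626/25 s.
Target frame: (80626/25) × (30) = 483756/5 ≈ 96751.200 → 96751.
At 30 labels/s: frame 96751 → 00:53:45:01.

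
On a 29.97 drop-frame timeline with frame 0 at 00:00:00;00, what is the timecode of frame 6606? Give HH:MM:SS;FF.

00:03:40;12

Ten DF minutes hold 17982 frames, so frame 6606 lies in block 0 (frames 0–17981) with 6606 frames into that block.
The block's first minute is 1800 frames and the rest 1798 each; 6606 frames reaches minute 3, so 0 × 18 + 3 × 2 = 6 labels have been skipped so far.
Adding those back, label number 6606 + 6 = 6612 at 30 labels/s is 220 s + 12 f = 0 h 3 min 40 s frame 12, i.e. 00:03:40;12.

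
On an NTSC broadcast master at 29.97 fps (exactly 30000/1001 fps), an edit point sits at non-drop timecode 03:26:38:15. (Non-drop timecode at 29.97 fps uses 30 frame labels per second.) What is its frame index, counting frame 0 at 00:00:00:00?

Total seconds to the label: (3 × 3600 + 26 × 60 + 38) = 12398.
Frame index = 12398 × 30 + 15 = 371955.

371955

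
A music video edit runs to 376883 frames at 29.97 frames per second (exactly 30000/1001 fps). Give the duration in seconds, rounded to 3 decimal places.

Running time = 376883 × 1001/30000 = 377259883/30000 s ≈ 12575.329 s.

12575.329 seconds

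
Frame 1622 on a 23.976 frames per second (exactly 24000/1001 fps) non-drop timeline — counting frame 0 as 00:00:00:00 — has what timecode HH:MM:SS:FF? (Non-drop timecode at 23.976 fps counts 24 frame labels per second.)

1622 ÷ 24 = 67 full seconds, remainder 14 frames.
67 s = 0 h 1 min 7 s.
Timecode: 00:01:07:14.

00:01:07:14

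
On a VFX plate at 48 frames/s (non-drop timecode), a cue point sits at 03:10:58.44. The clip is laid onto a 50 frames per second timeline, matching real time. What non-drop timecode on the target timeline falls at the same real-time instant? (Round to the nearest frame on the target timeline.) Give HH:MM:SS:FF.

03:10:58:46

Source frame index: (3×3600 + 10×60 + 58) × 48 + 44 = 550028.
Real time: 550028 / (48) = 137507/12 s.
Target frame: (137507/12) × (50) = 3437675/6 ≈ 572945.833 → 572946.
At 50 labels/s: frame 572946 → 03:10:58:46.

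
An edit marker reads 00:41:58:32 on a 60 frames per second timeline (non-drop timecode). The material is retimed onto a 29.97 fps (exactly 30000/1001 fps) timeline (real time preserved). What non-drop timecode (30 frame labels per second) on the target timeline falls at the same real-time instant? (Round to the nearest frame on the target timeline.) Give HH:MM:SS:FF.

00:41:56:01

Source frame index: (0×3600 + 41×60 + 58) × 60 + 32 = 151112.
Real time: 151112 / (60) = 37778/15 s.
Target frame: (37778/15) × (30000/1001) = 5812000/77 ≈ 75480.519 → 75481.
At 30 labels/s: frame 75481 → 00:41:56:01.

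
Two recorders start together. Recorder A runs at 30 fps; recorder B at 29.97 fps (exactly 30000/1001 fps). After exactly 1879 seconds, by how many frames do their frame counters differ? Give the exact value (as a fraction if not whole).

A emits 30 × 1879 = 56370 frames; B emits 30000/1001 × 1879 = 56370000/1001.
Difference = 56370/1001 frames (≈ 56.3137); B is behind A.

56370/1001 frames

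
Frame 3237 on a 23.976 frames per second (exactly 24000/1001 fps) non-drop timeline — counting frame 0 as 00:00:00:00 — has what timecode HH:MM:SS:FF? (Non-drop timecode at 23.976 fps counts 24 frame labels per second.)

00:02:14:21

3237 ÷ 24 = 134 full seconds, remainder 21 frames.
134 s = 0 h 2 min 14 s.
Timecode: 00:02:14:21.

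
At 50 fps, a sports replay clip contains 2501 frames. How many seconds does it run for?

Running time = 2501 / (50) = 50.02 s.

50.02 seconds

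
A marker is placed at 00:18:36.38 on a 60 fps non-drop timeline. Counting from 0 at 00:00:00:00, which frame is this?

Total seconds to the label: (0 × 3600 + 18 × 60 + 36) = 1116.
Frame index = 1116 × 60 + 38 = 66998.

66998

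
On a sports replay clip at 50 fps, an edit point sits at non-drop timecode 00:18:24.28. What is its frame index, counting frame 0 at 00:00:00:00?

55228

Total seconds to the label: (0 × 3600 + 18 × 60 + 24) = 1104.
Frame index = 1104 × 50 + 28 = 55228.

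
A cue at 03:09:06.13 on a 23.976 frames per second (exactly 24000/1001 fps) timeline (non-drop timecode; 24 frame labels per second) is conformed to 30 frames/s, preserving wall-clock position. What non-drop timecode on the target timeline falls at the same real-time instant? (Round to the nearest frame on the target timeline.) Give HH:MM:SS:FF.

03:09:17:27

Source frame index: (3×3600 + 9×60 + 6) × 24 + 13 = 272317.
Real time: 272317 / (24000/1001) = 272589317/24000 s.
Target frame: (272589317/24000) × (30) = 272589317/800 ≈ 340736.646 → 340737.
At 30 labels/s: frame 340737 → 03:09:17:27.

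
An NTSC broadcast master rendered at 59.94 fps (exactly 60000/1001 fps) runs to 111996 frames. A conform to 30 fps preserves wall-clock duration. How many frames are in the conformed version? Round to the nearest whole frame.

Frames at target rate = 111996 × (30) / (60000/1001) = 28026999/500 ≈ 56053.998.
Nearest whole frame: 56054.

56054 frames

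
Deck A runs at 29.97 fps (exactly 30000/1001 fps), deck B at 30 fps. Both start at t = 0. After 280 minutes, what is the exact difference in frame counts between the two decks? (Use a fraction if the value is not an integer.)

72000/143 frames

280 min = 16800 s.
A emits 30000/1001 × 16800 = 72000000/143 frames; B emits 30 × 16800 = 504000.
Difference = 72000/143 frames (≈ 503.4965); B is ahead of A.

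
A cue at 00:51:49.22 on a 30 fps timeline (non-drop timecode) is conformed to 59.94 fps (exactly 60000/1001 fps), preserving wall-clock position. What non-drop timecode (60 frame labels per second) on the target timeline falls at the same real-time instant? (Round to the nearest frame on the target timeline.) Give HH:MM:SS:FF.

00:51:46:38

Source frame index: (0×3600 + 51×60 + 49) × 30 + 22 = 93292.
Real time: 93292 / (30) = 46646/15 s.
Target frame: (46646/15) × (60000/1001) = 186584000/1001 ≈ 186397.602 → 186398.
At 60 labels/s: frame 186398 → 00:51:46:38.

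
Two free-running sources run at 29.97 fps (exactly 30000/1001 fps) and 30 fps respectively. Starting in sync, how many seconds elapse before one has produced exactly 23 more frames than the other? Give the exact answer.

23023/30 seconds

The gap grows by |30 − 30000/1001| = 30/1001 frames per second.
Time for a 23-frame gap: 23 ÷ (30/1001) = 23023/30 s.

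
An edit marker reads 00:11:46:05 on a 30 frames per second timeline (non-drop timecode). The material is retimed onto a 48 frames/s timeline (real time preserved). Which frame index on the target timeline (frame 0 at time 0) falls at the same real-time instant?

Source frame index: (0×3600 + 11×60 + 46) × 30 + 5 = 21185.
Real time: 21185 / (30) = 4237/6 s.
Target frame: (4237/6) × (48) = 33896.

frame 33896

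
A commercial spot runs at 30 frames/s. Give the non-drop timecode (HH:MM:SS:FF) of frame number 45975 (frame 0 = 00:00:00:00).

00:25:32:15

45975 ÷ 30 = 1532 full seconds, remainder 15 frames.
1532 s = 0 h 25 min 32 s.
Timecode: 00:25:32:15.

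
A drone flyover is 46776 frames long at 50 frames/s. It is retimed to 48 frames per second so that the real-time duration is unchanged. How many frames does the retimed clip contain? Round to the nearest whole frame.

44905 frames

Frames at target rate = 46776 × (48) / (50) = 1122624/25 ≈ 44904.960.
Nearest whole frame: 44905.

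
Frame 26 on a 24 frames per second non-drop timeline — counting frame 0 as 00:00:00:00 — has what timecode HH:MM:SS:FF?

00:00:01:02

26 ÷ 24 = 1 full seconds, remainder 2 frames.
1 s = 0 h 0 min 1 s.
Timecode: 00:00:01:02.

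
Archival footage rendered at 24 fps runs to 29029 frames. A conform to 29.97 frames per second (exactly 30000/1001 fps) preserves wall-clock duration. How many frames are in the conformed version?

Target frames = source frames × (target rate / source rate) = 29029 × (30000/1001)/(24) = 29029 × 1250/1001 = 36250.

36250 frames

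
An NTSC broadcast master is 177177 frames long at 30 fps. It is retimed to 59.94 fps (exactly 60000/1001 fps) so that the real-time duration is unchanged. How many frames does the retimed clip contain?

Target frames = source frames × (target rate / source rate) = 177177 × (60000/1001)/(30) = 177177 × 2000/1001 = 354000.

354000 frames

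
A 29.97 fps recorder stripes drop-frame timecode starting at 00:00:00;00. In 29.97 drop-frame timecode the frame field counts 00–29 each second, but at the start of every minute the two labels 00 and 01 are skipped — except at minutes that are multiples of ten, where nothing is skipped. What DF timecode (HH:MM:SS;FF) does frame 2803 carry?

Ten DF minutes hold 17982 frames, so frame 2803 lies in block 0 (frames 0–17981) with 2803 frames into that block.
The block's first minute is 1800 frames and the rest 1798 each; 2803 frames reaches minute 1, so 0 × 18 + 1 × 2 = 2 labels have been skipped so far.
Adding those back, label number 2803 + 2 = 2805 at 30 labels/s is 93 s + 15 f = 0 h 1 min 33 s frame 15, i.e. 00:01:33;15.

00:01:33;15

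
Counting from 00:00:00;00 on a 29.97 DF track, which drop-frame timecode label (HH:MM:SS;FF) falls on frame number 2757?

Each 10-minute DF block holds 10 × 60 × 30 − 9 × 2 = 17982 frames. 2757 ÷ 17982 → 0 full blocks, remainder 2757.
Within the partial block the first minute is 1800 frames and each further minute 1798, so 1 further minute boundary passed. Total skipped labels = 18 × 0 + 2 × 1 = 2.
Non-drop label index = 2757 + 2 = 2759; at 30 labels/s that is 00:01:31:29, i.e. DF 00:01:31;29.

00:01:31;29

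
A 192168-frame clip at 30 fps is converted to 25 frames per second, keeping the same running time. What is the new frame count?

Target frames = source frames × (target rate / source rate) = 192168 × (25)/(30) = 192168 × 5/6 = 160140.

160140 frames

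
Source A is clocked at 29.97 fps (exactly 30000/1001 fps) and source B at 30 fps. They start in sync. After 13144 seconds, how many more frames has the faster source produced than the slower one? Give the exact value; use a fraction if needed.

A emits 30000/1001 × 13144 = 394320000/1001 frames; B emits 30 × 13144 = 394320.
Difference = 394320/1001 frames (≈ 393.9261); B is ahead of A.

394320/1001 frames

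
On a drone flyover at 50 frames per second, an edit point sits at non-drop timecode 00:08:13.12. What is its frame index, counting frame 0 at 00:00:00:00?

frame 24662

Total seconds to the label: (0 × 3600 + 8 × 60 + 13) = 493.
Frame index = 493 × 50 + 12 = 24662.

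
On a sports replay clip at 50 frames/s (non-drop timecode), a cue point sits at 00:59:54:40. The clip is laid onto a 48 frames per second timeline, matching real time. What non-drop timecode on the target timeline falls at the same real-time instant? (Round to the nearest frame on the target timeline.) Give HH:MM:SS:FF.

Source frame index: (0×3600 + 59×60 + 54) × 50 + 40 = 179740.
Real time: 179740 / (50) = 17974/5 s.
Target frame: (17974/5) × (48) = 862752/5 ≈ 172550.400 → 172550.
At 48 labels/s: frame 172550 → 00:59:54:38.

00:59:54:38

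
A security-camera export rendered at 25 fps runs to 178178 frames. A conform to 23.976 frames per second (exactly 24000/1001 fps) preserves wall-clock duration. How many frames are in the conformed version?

170880 frames

Target frames = source frames × (target rate / source rate) = 178178 × (24000/1001)/(25) = 178178 × 960/1001 = 170880.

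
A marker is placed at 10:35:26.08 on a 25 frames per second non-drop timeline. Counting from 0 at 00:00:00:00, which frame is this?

Total seconds to the label: (10 × 3600 + 35 × 60 + 26) = 38126.
Frame index = 38126 × 25 + 8 = 953158.

frame 953158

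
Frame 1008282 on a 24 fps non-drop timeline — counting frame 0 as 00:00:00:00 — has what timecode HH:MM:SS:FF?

1008282 ÷ 24 = 42011 full seconds, remainder 18 frames.
42011 s = 11 h 40 min 11 s.
Timecode: 11:40:11:18.

11:40:11:18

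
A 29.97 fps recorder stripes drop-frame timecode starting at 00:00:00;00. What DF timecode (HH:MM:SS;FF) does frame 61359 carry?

00:34:07;11

Ten DF minutes hold 17982 frames, so frame 61359 lies in block 3 (frames 53946–71927) with 7413 frames into that block.
The block's first minute is 1800 frames and the rest 1798 each; 7413 frames reaches minute 4, so 3 × 18 + 4 × 2 = 62 labels have been skipped so far.
Adding those back, label number 61359 + 62 = 61421 at 30 labels/s is 2047 s + 11 f = 0 h 34 min 7 s frame 11, i.e. 00:34:07;11.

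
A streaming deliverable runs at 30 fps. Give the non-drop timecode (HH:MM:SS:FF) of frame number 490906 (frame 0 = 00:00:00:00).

490906 ÷ 30 = 16363 full seconds, remainder 16 frames.
16363 s = 4 h 32 min 43 s.
Timecode: 04:32:43:16.

04:32:43:16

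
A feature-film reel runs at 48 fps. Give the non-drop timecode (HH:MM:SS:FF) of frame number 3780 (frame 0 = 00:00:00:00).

00:01:18:36

3780 ÷ 48 = 78 full seconds, remainder 36 frames.
78 s = 0 h 1 min 18 s.
Timecode: 00:01:18:36.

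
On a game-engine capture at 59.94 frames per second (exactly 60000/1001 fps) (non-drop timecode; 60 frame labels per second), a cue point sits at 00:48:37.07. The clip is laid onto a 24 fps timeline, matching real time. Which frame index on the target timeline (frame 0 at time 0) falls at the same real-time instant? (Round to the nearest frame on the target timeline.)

frame 70081

Source frame index: (0×3600 + 48×60 + 37) × 60 + 7 = 175027.
Real time: 175027 / (60000/1001) = 175202027/60000 s.
Target frame: (175202027/60000) × (24) = 175202027/2500 ≈ 70080.811 → 70081.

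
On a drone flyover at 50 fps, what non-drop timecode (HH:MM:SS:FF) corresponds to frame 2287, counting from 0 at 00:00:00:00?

2287 ÷ 50 = 45 full seconds, remainder 37 frames.
45 s = 0 h 0 min 45 s.
Timecode: 00:00:45:37.

00:00:45:37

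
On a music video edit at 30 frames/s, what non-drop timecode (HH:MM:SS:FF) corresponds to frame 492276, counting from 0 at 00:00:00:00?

492276 ÷ 30 = 16409 full seconds, remainder 6 frames.
16409 s = 4 h 33 min 29 s.
Timecode: 04:33:29:06.

04:33:29:06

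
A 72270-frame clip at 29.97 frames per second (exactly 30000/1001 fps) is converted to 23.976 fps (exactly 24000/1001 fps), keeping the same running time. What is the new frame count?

57816 frames

Target frames = source frames × (target rate / source rate) = 72270 × (24000/1001)/(30000/1001) = 72270 × 4/5 = 57816.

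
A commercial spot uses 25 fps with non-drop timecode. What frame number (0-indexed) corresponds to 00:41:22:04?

Total seconds to the label: (0 × 3600 + 41 × 60 + 22) = 2482.
Frame index = 2482 × 25 + 4 = 62054.

frame 62054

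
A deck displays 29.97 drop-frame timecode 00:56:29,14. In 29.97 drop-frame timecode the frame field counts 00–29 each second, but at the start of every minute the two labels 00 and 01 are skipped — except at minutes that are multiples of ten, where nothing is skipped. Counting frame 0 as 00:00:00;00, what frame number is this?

101582

Complete 10-minute blocks: 5, each 17982 frames → 89910.
Remaining 6 whole minutes in the current block: 1800 + 5 × 1798 = 10790 frames.
Within the current minute: 29 × 30 + 14 − 2 = 882 (labels ;00/;01 skipped at this minute). Total = 89910 + 10790 + 882 = 101582.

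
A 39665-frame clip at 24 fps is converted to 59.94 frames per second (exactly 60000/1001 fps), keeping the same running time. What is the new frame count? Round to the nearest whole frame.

Frames at target rate = 39665 × (60000/1001) / (24) = 99162500/1001 ≈ 99063.437.
Nearest whole frame: 99063.

99063 frames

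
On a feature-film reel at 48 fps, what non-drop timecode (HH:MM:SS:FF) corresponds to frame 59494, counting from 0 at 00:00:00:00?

00:20:39:22

59494 ÷ 48 = 1239 full seconds, remainder 22 frames.
1239 s = 0 h 20 min 39 s.
Timecode: 00:20:39:22.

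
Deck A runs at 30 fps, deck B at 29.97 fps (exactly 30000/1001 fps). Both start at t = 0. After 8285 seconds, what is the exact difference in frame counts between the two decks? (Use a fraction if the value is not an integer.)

A emits 30 × 8285 = 248550 frames; B emits 30000/1001 × 8285 = 248550000/1001.
Difference = 248550/1001 frames (≈ 248.3017); B is behind A.

248550/1001 frames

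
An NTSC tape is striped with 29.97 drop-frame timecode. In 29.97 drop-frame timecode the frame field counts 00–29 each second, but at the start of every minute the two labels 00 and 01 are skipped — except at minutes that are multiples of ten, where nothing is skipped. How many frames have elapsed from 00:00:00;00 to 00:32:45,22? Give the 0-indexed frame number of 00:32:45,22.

Complete 10-minute blocks: 3, each 17982 frames → 53946.
Remaining 2 whole minutes in the current block: 1800 + 1 × 1798 = 3598 frames.
Within the current minute: 45 × 30 + 22 − 2 = 1370 (labels ;00/;01 skipped at this minute). Total = 53946 + 3598 + 1370 = 58914.

58914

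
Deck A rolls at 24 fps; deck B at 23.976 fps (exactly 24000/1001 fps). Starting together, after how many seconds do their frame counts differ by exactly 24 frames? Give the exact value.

1001 seconds

The gap grows by |24000/1001 − 24| = 24/1001 frames per second.
Time for a 24-frame gap: 24 ÷ (24/1001) = 1001 s.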